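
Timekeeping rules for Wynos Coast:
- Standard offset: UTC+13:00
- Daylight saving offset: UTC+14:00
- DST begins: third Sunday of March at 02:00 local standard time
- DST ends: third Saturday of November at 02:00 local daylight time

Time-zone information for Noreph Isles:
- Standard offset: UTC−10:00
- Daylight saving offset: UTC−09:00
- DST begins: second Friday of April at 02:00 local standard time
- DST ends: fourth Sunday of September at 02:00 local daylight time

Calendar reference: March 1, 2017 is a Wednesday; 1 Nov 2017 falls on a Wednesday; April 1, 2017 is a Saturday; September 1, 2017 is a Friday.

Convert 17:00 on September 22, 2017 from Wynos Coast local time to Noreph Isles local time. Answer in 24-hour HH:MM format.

18:00

1 March 2017 is a Wednesday, so the first Sunday is March 5 and the third is March 19.
1 November 2017 is a Wednesday, so the first Saturday is November 4 and the third is November 18.
September 22, 2017 falls between 19 March and 18 November, so daylight saving is in effect and Wynos Coast is at UTC+14:00.
17:00 Wynos Coast − 14h = 03:00 UTC.
1 April 2017 is a Saturday, so the first Friday is April 7 and the second is April 14.
1 September 2017 is a Friday, so the first Sunday is September 3 and the fourth is September 24.
At the standard offset (UTC−10:00), 03:00 UTC − 10h = 17:00 Noreph Isles standard time (rolling into the previous day, 21 September 2017).
The standard-time date in Noreph Isles, September 21, 2017, falls between 14 April and 24 September, so daylight saving is in effect and Noreph Isles is at UTC−09:00.
03:00 UTC − 9h = 18:00 Noreph Isles (rolling into the previous day, 21 September 2017).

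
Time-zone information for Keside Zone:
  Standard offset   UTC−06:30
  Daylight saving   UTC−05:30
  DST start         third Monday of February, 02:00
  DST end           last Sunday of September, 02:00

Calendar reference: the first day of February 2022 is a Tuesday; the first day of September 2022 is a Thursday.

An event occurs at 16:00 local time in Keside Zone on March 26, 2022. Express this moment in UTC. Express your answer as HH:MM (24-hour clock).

21:30

1 February 2022 is a Tuesday, so the first Monday is February 7 and the third is February 21.
1 September 2022 is a Thursday, so Sundays fall on 4, 11, 18, 25; the last is September 25.
Daylight saving runs 21 February – 25 September; March 26, 2022 is inside that window, so Keside Zone is at UTC−05:30.
16:00 local + 5h30m = 21:30 UTC.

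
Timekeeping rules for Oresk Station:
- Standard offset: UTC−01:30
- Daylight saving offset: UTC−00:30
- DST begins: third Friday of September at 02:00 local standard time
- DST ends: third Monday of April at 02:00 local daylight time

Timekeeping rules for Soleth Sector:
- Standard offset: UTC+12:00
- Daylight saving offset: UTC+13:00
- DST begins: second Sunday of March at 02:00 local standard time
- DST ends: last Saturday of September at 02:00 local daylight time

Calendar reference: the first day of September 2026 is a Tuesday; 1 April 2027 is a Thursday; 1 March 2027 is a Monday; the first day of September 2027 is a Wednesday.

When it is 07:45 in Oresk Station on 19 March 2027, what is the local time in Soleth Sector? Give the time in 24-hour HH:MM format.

21:15

1 September 2026 is a Tuesday, so the first Friday is September 4 and the third is September 18.
1 April 2027 is a Thursday, so the first Monday is April 5 and the third is April 19.
Daylight saving runs 18 September 2026 – 19 April 2027; 19 March 2027 is inside that window, so Oresk Station is at UTC−00:30.
07:45 Oresk Station + 0h30m = 08:15 UTC.
1 March 2027 is a Monday, so the first Sunday is March 7 and the second is March 14.
1 September 2027 is a Wednesday, so Saturdays fall on 4, 11, 18, 25; the last is September 25.
At the standard offset (UTC+12:00), 08:15 UTC + 12h = 20:15 Soleth Sector standard time.
The standard-time date in Soleth Sector, 19 March 2027, falls between 14 March and 25 September, so daylight saving is in effect and Soleth Sector is at UTC+13:00.
08:15 UTC + 13h = 21:15 Soleth Sector.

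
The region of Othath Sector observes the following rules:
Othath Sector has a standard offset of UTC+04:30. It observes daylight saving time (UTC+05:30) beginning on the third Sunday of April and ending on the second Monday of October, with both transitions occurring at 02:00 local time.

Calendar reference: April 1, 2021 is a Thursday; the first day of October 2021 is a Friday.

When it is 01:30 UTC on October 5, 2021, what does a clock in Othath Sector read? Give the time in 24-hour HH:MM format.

07:00

1 April 2021 is a Thursday, so the first Sunday is April 4 and the third is April 18.
1 October 2021 is a Friday, so the first Monday is October 4 and the second is October 11.
At the standard offset (UTC+04:30), 01:30 UTC + 4h30m = 06:00 Othath Sector standard time.
Daylight saving runs 18 April – 11 October; the standard-time date in Othath Sector, October 5, 2021, is inside that window, so Othath Sector is at UTC+05:30.
01:30 UTC + 5h30m = 07:00 local.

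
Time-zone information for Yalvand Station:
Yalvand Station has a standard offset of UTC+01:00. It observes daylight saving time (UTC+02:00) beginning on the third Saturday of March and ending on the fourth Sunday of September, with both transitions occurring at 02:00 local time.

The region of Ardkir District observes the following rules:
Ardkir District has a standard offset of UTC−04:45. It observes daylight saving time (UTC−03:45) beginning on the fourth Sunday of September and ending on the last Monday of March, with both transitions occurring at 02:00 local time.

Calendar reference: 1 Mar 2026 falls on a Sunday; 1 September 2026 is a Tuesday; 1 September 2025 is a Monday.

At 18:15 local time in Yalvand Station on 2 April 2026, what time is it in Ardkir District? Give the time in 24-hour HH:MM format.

11:30

1 March 2026 is a Sunday, so the first Saturday is March 7 and the third is March 21.
1 September 2026 is a Tuesday, so the first Sunday is September 6 and the fourth is September 27.
2 April 2026 falls between 21 March and 27 September, so daylight saving is in effect and Yalvand Station is at UTC+02:00.
18:15 Yalvand Station − 2h = 16:15 UTC.
1 September 2025 is a Monday, so the first Sunday is September 7 and the fourth is September 28.
1 March 2026 is a Sunday, so Mondays fall on 2, 9, 16, 23, 30; the last is March 30.
At the standard offset (UTC−04:45), 16:15 UTC − 4h45m = 11:30 Ardkir District standard time.
Daylight saving runs 28 September 2025 – 30 March 2026; the standard-time date in Ardkir District, 2 April 2026, is outside that window, so Ardkir District is on standard time at UTC−04:45.
16:15 UTC − 4h45m = 11:30 Ardkir District.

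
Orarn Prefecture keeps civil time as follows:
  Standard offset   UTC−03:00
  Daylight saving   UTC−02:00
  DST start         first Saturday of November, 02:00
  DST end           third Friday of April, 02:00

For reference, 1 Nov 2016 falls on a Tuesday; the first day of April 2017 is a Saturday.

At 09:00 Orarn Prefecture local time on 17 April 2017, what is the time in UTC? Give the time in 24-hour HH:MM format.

1 November 2016 is a Tuesday, so the first Saturday is November 5.
1 April 2017 is a Saturday, so the first Friday is April 7 and the third is April 21.
Daylight saving runs 5 November 2016 – 21 April 2017; 17 April 2017 is inside that window, so Orarn Prefecture is at UTC−02:00.
09:00 local + 2h = 11:00 UTC.

11:00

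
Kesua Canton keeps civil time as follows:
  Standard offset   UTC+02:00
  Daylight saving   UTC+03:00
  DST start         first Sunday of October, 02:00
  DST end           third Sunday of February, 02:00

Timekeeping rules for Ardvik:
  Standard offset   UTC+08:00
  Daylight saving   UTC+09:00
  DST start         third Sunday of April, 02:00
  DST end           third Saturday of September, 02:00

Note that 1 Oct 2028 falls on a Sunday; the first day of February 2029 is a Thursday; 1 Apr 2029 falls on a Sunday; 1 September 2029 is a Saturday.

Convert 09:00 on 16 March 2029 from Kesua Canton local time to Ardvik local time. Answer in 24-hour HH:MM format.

1 October 2028 is a Sunday, so the first Sunday is October 1.
1 February 2029 is a Thursday, so the first Sunday is February 4 and the third is February 18.
16 March 2029 is outside the daylight-saving period (1 October 2028 – 18 February 2029), so Kesua Canton is on standard time, UTC+02:00.
09:00 Kesua Canton − 2h = 07:00 UTC.
1 April 2029 is a Sunday, so the first Sunday is April 1 and the third is April 15.
1 September 2029 is a Saturday, so the first Saturday is September 1 and the third is September 15.
At the standard offset (UTC+08:00), 07:00 UTC + 8h = 15:00 Ardvik standard time.
The standard-time date in Ardvik, 16 March 2029, is outside the daylight-saving period (15 April – 15 September), so Ardvik is on standard time, UTC+08:00.
07:00 UTC + 8h = 15:00 Ardvik.

15:00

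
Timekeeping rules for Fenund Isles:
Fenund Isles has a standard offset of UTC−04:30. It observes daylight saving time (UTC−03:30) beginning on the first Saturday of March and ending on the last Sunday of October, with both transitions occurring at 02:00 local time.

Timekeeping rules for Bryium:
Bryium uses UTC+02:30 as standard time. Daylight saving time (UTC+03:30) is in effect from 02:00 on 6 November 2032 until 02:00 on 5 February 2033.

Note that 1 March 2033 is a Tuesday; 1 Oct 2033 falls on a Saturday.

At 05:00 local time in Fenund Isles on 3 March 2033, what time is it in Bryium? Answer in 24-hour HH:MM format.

12:00

1 March 2033 is a Tuesday, so the first Saturday is March 5.
1 October 2033 is a Saturday, so Sundays fall on 2, 9, 16, 23, 30; the last is October 30.
3 March 2033 does not fall between 5 March and 30 October, so daylight saving is not in effect and Fenund Isles is at UTC−04:30.
05:00 Fenund Isles + 4h30m = 09:30 UTC.
At the standard offset (UTC+02:30), 09:30 UTC + 2h30m = 12:00 Bryium standard time.
The standard-time date in Bryium, 3 March 2033, does not fall between 6 November 2032 and 5 February 2033, so daylight saving is not in effect and Bryium is at UTC+02:30.
09:30 UTC + 2h30m = 12:00 Bryium.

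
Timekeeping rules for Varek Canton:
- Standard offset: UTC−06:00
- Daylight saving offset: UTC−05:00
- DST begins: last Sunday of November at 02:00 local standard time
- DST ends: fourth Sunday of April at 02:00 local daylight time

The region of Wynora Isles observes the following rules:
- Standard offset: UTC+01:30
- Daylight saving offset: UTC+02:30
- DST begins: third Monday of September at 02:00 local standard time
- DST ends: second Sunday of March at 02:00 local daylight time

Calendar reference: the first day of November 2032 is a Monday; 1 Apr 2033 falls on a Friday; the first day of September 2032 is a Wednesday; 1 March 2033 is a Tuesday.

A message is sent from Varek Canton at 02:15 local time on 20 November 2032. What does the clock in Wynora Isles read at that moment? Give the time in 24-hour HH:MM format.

10:45

1 November 2032 is a Monday, so Sundays fall on 7, 14, 21, 28; the last is November 28.
1 April 2033 is a Friday, so the first Sunday is April 3 and the fourth is April 24.
20 November 2032 is outside the daylight-saving period (28 November 2032 – 24 April 2033), so Varek Canton is on standard time, UTC−06:00.
02:15 Varek Canton + 6h = 08:15 UTC.
1 September 2032 is a Wednesday, so the first Monday is September 6 and the third is September 20.
1 March 2033 is a Tuesday, so the first Sunday is March 6 and the second is March 13.
At the standard offset (UTC+01:30), 08:15 UTC + 1h30m = 09:45 Wynora Isles standard time.
Daylight saving runs 20 September 2032 – 13 March 2033; the standard-time date in Wynora Isles, 20 November 2032, is inside that window, so Wynora Isles is at UTC+02:30.
08:15 UTC + 2h30m = 10:45 Wynora Isles.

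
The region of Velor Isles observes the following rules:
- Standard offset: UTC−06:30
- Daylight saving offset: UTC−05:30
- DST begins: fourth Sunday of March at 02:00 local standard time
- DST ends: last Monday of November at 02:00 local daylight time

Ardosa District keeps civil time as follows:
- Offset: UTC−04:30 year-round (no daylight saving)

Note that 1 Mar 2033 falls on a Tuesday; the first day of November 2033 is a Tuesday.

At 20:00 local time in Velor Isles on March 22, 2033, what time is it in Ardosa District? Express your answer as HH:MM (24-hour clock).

22:00

1 March 2033 is a Tuesday, so the first Sunday is March 6 and the fourth is March 27.
1 November 2033 is a Tuesday, so Mondays fall on 7, 14, 21, 28; the last is November 28.
March 22, 2033 does not fall between 27 March and 28 November, so daylight saving is not in effect and Velor Isles is at UTC−06:30.
20:00 Velor Isles + 6h30m = 02:30 UTC (rolling into the next day, 23 March 2033).
Ardosa District stays on UTC−04:30 all year.
02:30 UTC − 4h30m = 22:00 Ardosa District (rolling into the previous day, 22 March 2033).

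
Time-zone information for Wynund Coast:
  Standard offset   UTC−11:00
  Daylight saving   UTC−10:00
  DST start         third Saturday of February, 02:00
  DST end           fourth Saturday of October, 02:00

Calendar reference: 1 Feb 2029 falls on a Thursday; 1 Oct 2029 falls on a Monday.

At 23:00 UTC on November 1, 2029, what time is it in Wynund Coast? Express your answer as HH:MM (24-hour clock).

12:00

1 February 2029 is a Thursday, so the first Saturday is February 3 and the third is February 17.
1 October 2029 is a Monday, so the first Saturday is October 6 and the fourth is October 27.
At the standard offset (UTC−11:00), 23:00 UTC − 11h = 12:00 Wynund Coast standard time.
The standard-time date in Wynund Coast, November 1, 2029, does not fall between 17 February and 27 October, so daylight saving is not in effect and Wynund Coast is at UTC−11:00.
23:00 UTC − 11h = 12:00 local.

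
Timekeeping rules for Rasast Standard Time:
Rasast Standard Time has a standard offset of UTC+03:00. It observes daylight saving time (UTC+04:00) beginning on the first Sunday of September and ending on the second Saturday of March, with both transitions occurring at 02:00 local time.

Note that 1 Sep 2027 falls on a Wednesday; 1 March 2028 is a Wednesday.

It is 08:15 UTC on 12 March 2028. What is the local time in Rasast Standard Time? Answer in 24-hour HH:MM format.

11:15

1 September 2027 is a Wednesday, so the first Sunday is September 5.
1 March 2028 is a Wednesday, so the first Saturday is March 4 and the second is March 11.
At the standard offset (UTC+03:00), 08:15 UTC + 3h = 11:15 Rasast Standard Time standard time.
Daylight saving runs 5 September 2027 – 11 March 2028; the standard-time date in Rasast Standard Time, 12 March 2028, is outside that window, so Rasast Standard Time is on standard time at UTC+03:00.
08:15 UTC + 3h = 11:15 local.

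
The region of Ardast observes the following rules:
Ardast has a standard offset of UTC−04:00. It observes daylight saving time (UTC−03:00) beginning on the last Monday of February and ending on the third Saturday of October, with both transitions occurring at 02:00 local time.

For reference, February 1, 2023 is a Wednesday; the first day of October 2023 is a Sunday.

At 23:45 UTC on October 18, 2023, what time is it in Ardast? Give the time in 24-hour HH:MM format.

1 February 2023 is a Wednesday, so Mondays fall on 6, 13, 20, 27; the last is February 27.
1 October 2023 is a Sunday, so the first Saturday is October 7 and the third is October 21.
At the standard offset (UTC−04:00), 23:45 UTC − 4h = 19:45 Ardast standard time.
The standard-time date in Ardast, October 18, 2023, falls between 27 February and 21 October, so daylight saving is in effect and Ardast is at UTC−03:00.
23:45 UTC − 3h = 20:45 local.

20:45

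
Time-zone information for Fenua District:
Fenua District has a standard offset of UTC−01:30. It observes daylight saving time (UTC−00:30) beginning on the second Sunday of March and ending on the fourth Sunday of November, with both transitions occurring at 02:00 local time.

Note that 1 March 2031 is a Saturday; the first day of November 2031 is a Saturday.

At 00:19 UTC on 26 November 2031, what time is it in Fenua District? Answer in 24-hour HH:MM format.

1 March 2031 is a Saturday, so the first Sunday is March 2 and the second is March 9.
1 November 2031 is a Saturday, so the first Sunday is November 2 and the fourth is November 23.
At the standard offset (UTC−01:30), 00:19 UTC − 1h30m = 22:49 Fenua District standard time (rolling into the previous day, 25 November 2031).
The standard-time date in Fenua District, 25 November 2031, does not fall between 9 March and 23 November, so daylight saving is not in effect and Fenua District is at UTC−01:30.
00:19 UTC − 1h30m = 22:49 local (rolling into the previous day, 25 November 2031).

22:49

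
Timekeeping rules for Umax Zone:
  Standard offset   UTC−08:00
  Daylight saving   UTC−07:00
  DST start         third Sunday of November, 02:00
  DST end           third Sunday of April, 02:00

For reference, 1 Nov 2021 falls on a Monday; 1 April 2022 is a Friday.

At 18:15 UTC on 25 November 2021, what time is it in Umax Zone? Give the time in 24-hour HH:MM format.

11:15

1 November 2021 is a Monday, so the first Sunday is November 7 and the third is November 21.
1 April 2022 is a Friday, so the first Sunday is April 3 and the third is April 17.
At the standard offset (UTC−08:00), 18:15 UTC − 8h = 10:15 Umax Zone standard time.
The standard-time date in Umax Zone, 25 November 2021, lies within the daylight-saving period (21 November 2021 – 17 April 2022), so Umax Zone is on daylight time, UTC−07:00.
18:15 UTC − 7h = 11:15 local.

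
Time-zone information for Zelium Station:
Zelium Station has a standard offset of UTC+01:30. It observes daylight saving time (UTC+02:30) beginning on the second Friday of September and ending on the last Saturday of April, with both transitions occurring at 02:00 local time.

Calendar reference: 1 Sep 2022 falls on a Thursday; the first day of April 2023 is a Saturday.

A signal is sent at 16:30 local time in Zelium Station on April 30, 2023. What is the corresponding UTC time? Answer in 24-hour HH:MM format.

15:00

1 September 2022 is a Thursday, so the first Friday is September 2 and the second is September 9.
1 April 2023 is a Saturday, so Saturdays fall on 1, 8, 15, 22, 29; the last is April 29.
April 30, 2023 does not fall between 9 September 2022 and 29 April 2023, so daylight saving is not in effect and Zelium Station is at UTC+01:30.
16:30 local − 1h30m = 15:00 UTC.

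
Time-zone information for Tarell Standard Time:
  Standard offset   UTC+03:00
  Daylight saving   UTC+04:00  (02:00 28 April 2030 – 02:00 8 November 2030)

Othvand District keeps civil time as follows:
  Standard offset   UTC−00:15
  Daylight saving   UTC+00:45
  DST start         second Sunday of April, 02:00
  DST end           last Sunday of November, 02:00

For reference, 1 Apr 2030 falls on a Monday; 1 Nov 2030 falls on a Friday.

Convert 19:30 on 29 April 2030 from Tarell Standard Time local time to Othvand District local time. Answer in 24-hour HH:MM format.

29 April 2030 lies within the daylight-saving period (28 April – 8 November), so Tarell Standard Time is on daylight time, UTC+04:00.
19:30 Tarell Standard Time − 4h = 15:30 UTC.
1 April 2030 is a Monday, so the first Sunday is April 7 and the second is April 14.
1 November 2030 is a Friday, so Sundays fall on 3, 10, 17, 24; the last is November 24.
At the standard offset (UTC−00:15), 15:30 UTC − 0h15m = 15:15 Othvand District standard time.
Daylight saving runs 14 April – 24 November; the standard-time date in Othvand District, 29 April 2030, is inside that window, so Othvand District is at UTC+00:45.
15:30 UTC + 0h45m = 16:15 Othvand District.

16:15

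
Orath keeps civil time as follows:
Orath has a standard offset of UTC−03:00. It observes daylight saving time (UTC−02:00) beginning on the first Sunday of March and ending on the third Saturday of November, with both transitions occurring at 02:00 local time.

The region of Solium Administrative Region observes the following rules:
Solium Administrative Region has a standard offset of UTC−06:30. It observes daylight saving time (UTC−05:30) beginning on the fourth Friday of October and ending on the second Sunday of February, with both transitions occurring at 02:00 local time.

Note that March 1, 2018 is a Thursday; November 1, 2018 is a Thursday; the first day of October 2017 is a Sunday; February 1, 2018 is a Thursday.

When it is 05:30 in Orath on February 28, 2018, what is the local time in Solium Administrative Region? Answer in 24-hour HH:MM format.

1 March 2018 is a Thursday, so the first Sunday is March 4.
1 November 2018 is a Thursday, so the first Saturday is November 3 and the third is November 17.
February 28, 2018 does not fall between 4 March and 17 November, so daylight saving is not in effect and Orath is at UTC−03:00.
05:30 Orath + 3h = 08:30 UTC.
1 October 2017 is a Sunday, so the first Friday is October 6 and the fourth is October 27.
1 February 2018 is a Thursday, so the first Sunday is February 4 and the second is February 11.
At the standard offset (UTC−06:30), 08:30 UTC − 6h30m = 02:00 Solium Administrative Region standard time.
The standard-time date in Solium Administrative Region, February 28, 2018, does not fall between 27 October 2017 and 11 February 2018, so daylight saving is not in effect and Solium Administrative Region is at UTC−06:30.
08:30 UTC − 6h30m = 02:00 Solium Administrative Region.

02:00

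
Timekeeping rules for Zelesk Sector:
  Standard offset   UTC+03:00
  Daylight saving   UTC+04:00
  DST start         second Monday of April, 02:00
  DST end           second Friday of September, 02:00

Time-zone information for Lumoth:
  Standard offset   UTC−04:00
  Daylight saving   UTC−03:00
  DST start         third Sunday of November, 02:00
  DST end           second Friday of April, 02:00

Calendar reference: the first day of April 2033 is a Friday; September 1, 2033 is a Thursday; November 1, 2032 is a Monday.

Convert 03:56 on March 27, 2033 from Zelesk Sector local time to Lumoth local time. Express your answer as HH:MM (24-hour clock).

21:56

1 April 2033 is a Friday, so the first Monday is April 4 and the second is April 11.
1 September 2033 is a Thursday, so the first Friday is September 2 and the second is September 9.
March 27, 2033 is outside the daylight-saving period (11 April – 9 September), so Zelesk Sector is on standard time, UTC+03:00.
03:56 Zelesk Sector − 3h = 00:56 UTC.
1 November 2032 is a Monday, so the first Sunday is November 7 and the third is November 21.
1 April 2033 is a Friday, so the first Friday is April 1 and the second is April 8.
At the standard offset (UTC−04:00), 00:56 UTC − 4h = 20:56 Lumoth standard time (rolling into the previous day, 26 March 2033).
Daylight saving runs 21 November 2032 – 8 April 2033; the standard-time date in Lumoth, March 26, 2033, is inside that window, so Lumoth is at UTC−03:00.
00:56 UTC − 3h = 21:56 Lumoth (rolling into the previous day, 26 March 2033).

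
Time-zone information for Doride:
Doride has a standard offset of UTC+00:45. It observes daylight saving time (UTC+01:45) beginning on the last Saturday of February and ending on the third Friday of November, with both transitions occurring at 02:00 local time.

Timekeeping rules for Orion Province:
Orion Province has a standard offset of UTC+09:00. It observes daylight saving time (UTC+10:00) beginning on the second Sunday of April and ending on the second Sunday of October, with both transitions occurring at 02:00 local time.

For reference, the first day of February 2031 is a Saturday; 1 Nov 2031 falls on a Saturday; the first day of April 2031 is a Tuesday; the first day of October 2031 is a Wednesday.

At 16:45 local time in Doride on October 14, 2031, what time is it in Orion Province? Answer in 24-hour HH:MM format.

00:00

1 February 2031 is a Saturday, so Saturdays fall on 1, 8, 15, 22; the last is February 22.
1 November 2031 is a Saturday, so the first Friday is November 7 and the third is November 21.
Daylight saving runs 22 February – 21 November; October 14, 2031 is inside that window, so Doride is at UTC+01:45.
16:45 Doride − 1h45m = 15:00 UTC.
1 April 2031 is a Tuesday, so the first Sunday is April 6 and the second is April 13.
1 October 2031 is a Wednesday, so the first Sunday is October 5 and the second is October 12.
At the standard offset (UTC+09:00), 15:00 UTC + 9h = 00:00 Orion Province standard time (rolling into the next day, 15 October 2031).
The standard-time date in Orion Province, October 15, 2031, does not fall between 13 April and 12 October, so daylight saving is not in effect and Orion Province is at UTC+09:00.
15:00 UTC + 9h = 00:00 Orion Province (rolling into the next day, 15 October 2031).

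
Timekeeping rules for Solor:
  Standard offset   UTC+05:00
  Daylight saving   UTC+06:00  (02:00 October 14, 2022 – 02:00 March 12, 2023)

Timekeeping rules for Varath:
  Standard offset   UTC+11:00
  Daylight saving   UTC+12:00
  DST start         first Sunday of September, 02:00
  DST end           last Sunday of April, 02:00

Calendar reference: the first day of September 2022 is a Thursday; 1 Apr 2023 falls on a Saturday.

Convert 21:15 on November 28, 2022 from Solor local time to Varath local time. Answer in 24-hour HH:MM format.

Daylight saving runs 14 October 2022 – 12 March 2023; November 28, 2022 is inside that window, so Solor is at UTC+06:00.
21:15 Solor − 6h = 15:15 UTC.
1 September 2022 is a Thursday, so the first Sunday is September 4.
1 April 2023 is a Saturday, so Sundays fall on 2, 9, 16, 23, 30; the last is April 30.
At the standard offset (UTC+11:00), 15:15 UTC + 11h = 02:15 Varath standard time (rolling into the next day, 29 November 2022).
The standard-time date in Varath, November 29, 2022, lies within the daylight-saving period (4 September 2022 – 30 April 2023), so Varath is on daylight time, UTC+12:00.
15:15 UTC + 12h = 03:15 Varath (rolling into the next day, 29 November 2022).

03:15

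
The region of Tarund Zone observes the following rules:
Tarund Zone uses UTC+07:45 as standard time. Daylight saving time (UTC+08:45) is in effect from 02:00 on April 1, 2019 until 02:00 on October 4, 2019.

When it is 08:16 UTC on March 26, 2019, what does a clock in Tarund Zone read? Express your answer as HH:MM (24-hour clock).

16:01

At the standard offset (UTC+07:45), 08:16 UTC + 7h45m = 16:01 Tarund Zone standard time.
The standard-time date in Tarund Zone, March 26, 2019, is outside the daylight-saving period (1 April – 4 October), so Tarund Zone is on standard time, UTC+07:45.
08:16 UTC + 7h45m = 16:01 local.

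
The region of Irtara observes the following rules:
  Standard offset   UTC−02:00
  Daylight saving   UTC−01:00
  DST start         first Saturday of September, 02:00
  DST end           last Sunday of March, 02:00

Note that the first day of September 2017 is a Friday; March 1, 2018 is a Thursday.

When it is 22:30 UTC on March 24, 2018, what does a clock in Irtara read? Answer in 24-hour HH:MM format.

1 September 2017 is a Friday, so the first Saturday is September 2.
1 March 2018 is a Thursday, so Sundays fall on 4, 11, 18, 25; the last is March 25.
At the standard offset (UTC−02:00), 22:30 UTC − 2h = 20:30 Irtara standard time.
The standard-time date in Irtara, March 24, 2018, falls between 2 September 2017 and 25 March 2018, so daylight saving is in effect and Irtara is at UTC−01:00.
22:30 UTC − 1h = 21:30 local.

21:30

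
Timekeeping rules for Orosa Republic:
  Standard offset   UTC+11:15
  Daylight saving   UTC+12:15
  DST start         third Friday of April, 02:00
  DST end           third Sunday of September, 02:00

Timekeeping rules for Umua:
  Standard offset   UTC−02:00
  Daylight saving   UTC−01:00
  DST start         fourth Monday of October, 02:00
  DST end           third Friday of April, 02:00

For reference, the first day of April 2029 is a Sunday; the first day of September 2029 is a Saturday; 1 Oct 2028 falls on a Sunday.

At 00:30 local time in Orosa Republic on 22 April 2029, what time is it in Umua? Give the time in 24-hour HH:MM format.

1 April 2029 is a Sunday, so the first Friday is April 6 and the third is April 20.
1 September 2029 is a Saturday, so the first Sunday is September 2 and the third is September 16.
Daylight saving runs 20 April – 16 September; 22 April 2029 is inside that window, so Orosa Republic is at UTC+12:15.
00:30 Orosa Republic − 12h15m = 12:15 UTC (rolling into the previous day, 21 April 2029).
1 October 2028 is a Sunday, so the first Monday is October 2 and the fourth is October 23.
1 April 2029 is a Sunday, so the first Friday is April 6 and the third is April 20.
At the standard offset (UTC−02:00), 12:15 UTC − 2h = 10:15 Umua standard time.
The standard-time date in Umua, 21 April 2029, is outside the daylight-saving period (23 October 2028 – 20 April 2029), so Umua is on standard time, UTC−02:00.
12:15 UTC − 2h = 10:15 Umua.

10:15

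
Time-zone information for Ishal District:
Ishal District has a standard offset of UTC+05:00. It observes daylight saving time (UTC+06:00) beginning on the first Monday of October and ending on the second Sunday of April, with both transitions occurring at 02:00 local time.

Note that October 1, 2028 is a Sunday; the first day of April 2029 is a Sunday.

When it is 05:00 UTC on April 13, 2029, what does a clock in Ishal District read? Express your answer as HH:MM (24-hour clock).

1 October 2028 is a Sunday, so the first Monday is October 2.
1 April 2029 is a Sunday, so the first Sunday is April 1 and the second is April 8.
At the standard offset (UTC+05:00), 05:00 UTC + 5h = 10:00 Ishal District standard time.
The standard-time date in Ishal District, April 13, 2029, does not fall between 2 October 2028 and 8 April 2029, so daylight saving is not in effect and Ishal District is at UTC+05:00.
05:00 UTC + 5h = 10:00 local.

10:00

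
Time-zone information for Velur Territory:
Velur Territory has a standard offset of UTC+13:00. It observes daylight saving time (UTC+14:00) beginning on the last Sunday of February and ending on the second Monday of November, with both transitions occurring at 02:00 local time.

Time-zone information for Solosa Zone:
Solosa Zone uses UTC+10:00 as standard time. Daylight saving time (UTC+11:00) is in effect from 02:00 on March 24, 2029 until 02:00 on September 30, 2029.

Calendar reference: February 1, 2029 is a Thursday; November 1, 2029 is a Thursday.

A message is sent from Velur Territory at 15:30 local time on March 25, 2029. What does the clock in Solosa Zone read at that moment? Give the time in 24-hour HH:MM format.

12:30

1 February 2029 is a Thursday, so Sundays fall on 4, 11, 18, 25; the last is February 25.
1 November 2029 is a Thursday, so the first Monday is November 5 and the second is November 12.
Daylight saving runs 25 February – 12 November; March 25, 2029 is inside that window, so Velur Territory is at UTC+14:00.
15:30 Velur Territory − 14h = 01:30 UTC.
At the standard offset (UTC+10:00), 01:30 UTC + 10h = 11:30 Solosa Zone standard time.
The standard-time date in Solosa Zone, March 25, 2029, falls between 24 March and 30 September, so daylight saving is in effect and Solosa Zone is at UTC+11:00.
01:30 UTC + 11h = 12:30 Solosa Zone.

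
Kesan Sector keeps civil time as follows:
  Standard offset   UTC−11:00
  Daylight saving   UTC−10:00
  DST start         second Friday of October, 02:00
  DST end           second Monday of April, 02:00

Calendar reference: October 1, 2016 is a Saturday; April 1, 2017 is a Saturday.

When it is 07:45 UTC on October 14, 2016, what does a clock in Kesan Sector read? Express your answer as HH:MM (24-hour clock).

1 October 2016 is a Saturday, so the first Friday is October 7 and the second is October 14.
1 April 2017 is a Saturday, so the first Monday is April 3 and the second is April 10.
At the standard offset (UTC−11:00), 07:45 UTC − 11h = 20:45 Kesan Sector standard time (rolling into the previous day, 13 October 2016).
The standard-time date in Kesan Sector, October 13, 2016, does not fall between 14 October 2016 and 10 April 2017, so daylight saving is not in effect and Kesan Sector is at UTC−11:00.
07:45 UTC − 11h = 20:45 local (rolling into the previous day, 13 October 2016).

20:45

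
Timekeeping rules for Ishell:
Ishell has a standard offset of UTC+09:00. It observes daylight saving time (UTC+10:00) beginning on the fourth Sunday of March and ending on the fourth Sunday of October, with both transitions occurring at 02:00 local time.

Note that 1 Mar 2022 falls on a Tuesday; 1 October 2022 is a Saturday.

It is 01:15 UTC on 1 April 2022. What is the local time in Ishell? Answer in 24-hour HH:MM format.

11:15

1 March 2022 is a Tuesday, so the first Sunday is March 6 and the fourth is March 27.
1 October 2022 is a Saturday, so the first Sunday is October 2 and the fourth is October 23.
At the standard offset (UTC+09:00), 01:15 UTC + 9h = 10:15 Ishell standard time.
The standard-time date in Ishell, 1 April 2022, falls between 27 March and 23 October, so daylight saving is in effect and Ishell is at UTC+10:00.
01:15 UTC + 10h = 11:15 local.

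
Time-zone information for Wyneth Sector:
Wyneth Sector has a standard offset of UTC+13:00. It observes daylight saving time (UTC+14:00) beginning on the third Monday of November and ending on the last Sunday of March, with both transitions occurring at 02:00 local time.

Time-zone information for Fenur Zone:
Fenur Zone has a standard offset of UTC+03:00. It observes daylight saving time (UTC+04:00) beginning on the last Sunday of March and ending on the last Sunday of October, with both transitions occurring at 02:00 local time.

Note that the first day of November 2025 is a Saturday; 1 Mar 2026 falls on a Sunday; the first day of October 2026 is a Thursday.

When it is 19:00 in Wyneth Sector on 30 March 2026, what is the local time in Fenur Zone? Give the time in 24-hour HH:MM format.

10:00

1 November 2025 is a Saturday, so the first Monday is November 3 and the third is November 17.
1 March 2026 is a Sunday, so Sundays fall on 1, 8, 15, 22, 29; the last is March 29.
30 March 2026 is outside the daylight-saving period (17 November 2025 – 29 March 2026), so Wyneth Sector is on standard time, UTC+13:00.
19:00 Wyneth Sector − 13h = 06:00 UTC.
1 March 2026 is a Sunday, so Sundays fall on 1, 8, 15, 22, 29; the last is March 29.
1 October 2026 is a Thursday, so Sundays fall on 4, 11, 18, 25; the last is October 25.
At the standard offset (UTC+03:00), 06:00 UTC + 3h = 09:00 Fenur Zone standard time.
The standard-time date in Fenur Zone, 30 March 2026, lies within the daylight-saving period (29 March – 25 October), so Fenur Zone is on daylight time, UTC+04:00.
06:00 UTC + 4h = 10:00 Fenur Zone.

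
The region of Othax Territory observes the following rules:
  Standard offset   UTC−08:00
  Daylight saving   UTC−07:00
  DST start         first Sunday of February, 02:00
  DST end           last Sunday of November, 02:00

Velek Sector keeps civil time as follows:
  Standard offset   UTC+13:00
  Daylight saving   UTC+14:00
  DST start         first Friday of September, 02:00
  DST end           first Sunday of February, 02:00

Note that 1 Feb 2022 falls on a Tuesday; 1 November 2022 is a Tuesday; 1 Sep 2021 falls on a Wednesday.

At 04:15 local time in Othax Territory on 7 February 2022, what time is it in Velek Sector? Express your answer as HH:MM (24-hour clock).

1 February 2022 is a Tuesday, so the first Sunday is February 6.
1 November 2022 is a Tuesday, so Sundays fall on 6, 13, 20, 27; the last is November 27.
7 February 2022 falls between 6 February and 27 November, so daylight saving is in effect and Othax Territory is at UTC−07:00.
04:15 Othax Territory + 7h = 11:15 UTC.
1 September 2021 is a Wednesday, so the first Friday is September 3.
1 February 2022 is a Tuesday, so the first Sunday is February 6.
At the standard offset (UTC+13:00), 11:15 UTC + 13h = 00:15 Velek Sector standard time (rolling into the next day, 8 February 2022).
The standard-time date in Velek Sector, 8 February 2022, does not fall between 3 September 2021 and 6 February 2022, so daylight saving is not in effect and Velek Sector is at UTC+13:00.
11:15 UTC + 13h = 00:15 Velek Sector (rolling into the next day, 8 February 2022).

00:15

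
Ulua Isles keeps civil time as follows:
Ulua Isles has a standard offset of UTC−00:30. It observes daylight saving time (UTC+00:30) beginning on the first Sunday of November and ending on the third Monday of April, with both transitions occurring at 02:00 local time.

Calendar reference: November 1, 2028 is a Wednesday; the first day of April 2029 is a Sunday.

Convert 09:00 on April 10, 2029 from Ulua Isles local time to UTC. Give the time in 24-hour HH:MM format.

08:30

1 November 2028 is a Wednesday, so the first Sunday is November 5.
1 April 2029 is a Sunday, so the first Monday is April 2 and the third is April 16.
April 10, 2029 falls between 5 November 2028 and 16 April 2029, so daylight saving is in effect and Ulua Isles is at UTC+00:30.
09:00 local − 0h30m = 08:30 UTC.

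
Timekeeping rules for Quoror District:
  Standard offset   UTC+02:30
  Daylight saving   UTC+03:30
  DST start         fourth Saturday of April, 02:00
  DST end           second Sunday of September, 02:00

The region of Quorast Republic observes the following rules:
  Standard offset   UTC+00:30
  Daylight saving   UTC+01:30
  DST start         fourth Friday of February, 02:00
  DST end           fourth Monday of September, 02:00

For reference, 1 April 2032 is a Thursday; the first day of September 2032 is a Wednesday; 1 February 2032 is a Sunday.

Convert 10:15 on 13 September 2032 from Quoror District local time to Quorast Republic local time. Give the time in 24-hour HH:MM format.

1 April 2032 is a Thursday, so the first Saturday is April 3 and the fourth is April 24.
1 September 2032 is a Wednesday, so the first Sunday is September 5 and the second is September 12.
Daylight saving runs 24 April – 12 September; 13 September 2032 is outside that window, so Quoror District is on standard time at UTC+02:30.
10:15 Quoror District − 2h30m = 07:45 UTC.
1 February 2032 is a Sunday, so the first Friday is February 6 and the fourth is February 27.
1 September 2032 is a Wednesday, so the first Monday is September 6 and the fourth is September 27.
At the standard offset (UTC+00:30), 07:45 UTC + 0h30m = 08:15 Quorast Republic standard time.
The standard-time date in Quorast Republic, 13 September 2032, lies within the daylight-saving period (27 February – 27 September), so Quorast Republic is on daylight time, UTC+01:30.
07:45 UTC + 1h30m = 09:15 Quorast Republic.

09:15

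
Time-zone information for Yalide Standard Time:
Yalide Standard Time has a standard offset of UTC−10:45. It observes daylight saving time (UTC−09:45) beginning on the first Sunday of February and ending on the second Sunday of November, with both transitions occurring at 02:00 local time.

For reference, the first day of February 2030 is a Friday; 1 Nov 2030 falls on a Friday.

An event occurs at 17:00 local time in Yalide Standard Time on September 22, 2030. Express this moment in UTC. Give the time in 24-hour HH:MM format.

1 February 2030 is a Friday, so the first Sunday is February 3.
1 November 2030 is a Friday, so the first Sunday is November 3 and the second is November 10.
Daylight saving runs 3 February – 10 November; September 22, 2030 is inside that window, so Yalide Standard Time is at UTC−09:45.
17:00 local + 9h45m = 02:45 UTC (rolling into the next day, 23 September 2030).

02:45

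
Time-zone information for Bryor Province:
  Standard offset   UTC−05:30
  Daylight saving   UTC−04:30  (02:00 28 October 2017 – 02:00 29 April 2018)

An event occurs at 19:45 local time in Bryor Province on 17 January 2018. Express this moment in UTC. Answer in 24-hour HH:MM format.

00:15

17 January 2018 falls between 28 October 2017 and 29 April 2018, so daylight saving is in effect and Bryor Province is at UTC−04:30.
19:45 local + 4h30m = 00:15 UTC (rolling into the next day, 18 January 2018).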